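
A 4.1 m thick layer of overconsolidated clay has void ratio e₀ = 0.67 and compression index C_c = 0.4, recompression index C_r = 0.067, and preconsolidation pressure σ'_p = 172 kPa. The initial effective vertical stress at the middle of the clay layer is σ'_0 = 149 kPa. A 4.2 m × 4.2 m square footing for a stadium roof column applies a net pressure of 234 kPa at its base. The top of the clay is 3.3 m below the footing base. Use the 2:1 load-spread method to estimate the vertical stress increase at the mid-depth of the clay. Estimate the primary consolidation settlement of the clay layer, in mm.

S_c ≈ 62.2 mm

Mid-depth of clay below the footing base: z = 3.3 + 4.1/2 = 5.35 m.
Stress increase at mid-clay by the 2:1 spreading method:
Δσ = qBL/((B+z)(L+z)) = 234×4.2×4.2/((4.2+5.35)(4.2+5.35)) = 45.259 kPa
Final effective stress: σ'_f = 149 + 45.259 = 194.26 kPa.
σ'_f = 194.26 > σ'_p = 172 kPa, so the stress path crosses the preconsolidation pressure — recompression up to σ'_p, then virgin compression beyond:
S_c = H/(1+e₀)·[C_r·log₁₀(σ'_p/σ'_0) + C_c·log₁₀(σ'_f/σ'_p)]
    = 4.1/1.67 × [0.067×log₁₀(172/149) + 0.4×log₁₀(194.26/172)]
    = 2.4551 × [0.0041769 + 0.021142] = 0.06216 m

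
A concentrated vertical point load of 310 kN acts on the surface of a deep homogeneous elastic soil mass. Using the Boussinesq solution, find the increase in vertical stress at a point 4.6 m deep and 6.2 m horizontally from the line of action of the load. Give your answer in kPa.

Boussinesq vertical stress below a point load on an elastic half-space:
Δσ_z = 3P/(2πz²) · [1 + (r/z)²]^(−5/2)
r/z = 6.2/4.6 = 1.3478; [1+(r/z)²]^(−5/2) = 0.075106.
Δσ_z = 3×310/(2π×4.6²) × 0.075106 = 6.995 × 0.075106 = 0.5254 kPa

Δσ_z ≈ 0.525 kPa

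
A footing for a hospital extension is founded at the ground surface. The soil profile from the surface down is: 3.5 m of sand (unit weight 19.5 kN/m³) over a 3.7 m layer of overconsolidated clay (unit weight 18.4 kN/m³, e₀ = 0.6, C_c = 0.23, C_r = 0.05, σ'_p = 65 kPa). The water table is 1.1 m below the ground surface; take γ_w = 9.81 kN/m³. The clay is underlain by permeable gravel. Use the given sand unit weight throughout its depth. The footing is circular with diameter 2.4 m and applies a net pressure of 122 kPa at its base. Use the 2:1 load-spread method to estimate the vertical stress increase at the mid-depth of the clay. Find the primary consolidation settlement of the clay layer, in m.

S_c ≈ 0.0281 m

Mid-depth of clay below the ground surface: z = 3.5 + 3.7/2 = 5.35 m.
Total vertical stress at mid-clay: σ_v = 19.5×3.5 + 18.4×1.85 = 102.29 kPa.
Pore pressure: u = 9.81×(5.35 − 1.1) = 41.693 kPa.
Initial effective stress: σ'_0 = σ_v − u = 102.29 − 41.693 = 60.597 kPa.
Stress increase at mid-clay by the 2:1 spreading method:
Δσ ≈ qD²/(D+z)² = 122×2.4²/(2.4+5.35)² = 11.7 kPa
Final effective stress: σ'_f = 60.597 + 11.7 = 72.297 kPa.
σ'_f = 72.297 > σ'_p = 65 kPa, so the stress path crosses the preconsolidation pressure — recompression up to σ'_p, then virgin compression beyond:
S_c = H/(1+e₀)·[C_r·log₁₀(σ'_p/σ'_0) + C_c·log₁₀(σ'_f/σ'_p)]
    = 3.7/1.6 × [0.05×log₁₀(65/60.597) + 0.23×log₁₀(72.297/65)]
    = 2.3125 × [0.0015231 + 0.010628] = 0.0281 m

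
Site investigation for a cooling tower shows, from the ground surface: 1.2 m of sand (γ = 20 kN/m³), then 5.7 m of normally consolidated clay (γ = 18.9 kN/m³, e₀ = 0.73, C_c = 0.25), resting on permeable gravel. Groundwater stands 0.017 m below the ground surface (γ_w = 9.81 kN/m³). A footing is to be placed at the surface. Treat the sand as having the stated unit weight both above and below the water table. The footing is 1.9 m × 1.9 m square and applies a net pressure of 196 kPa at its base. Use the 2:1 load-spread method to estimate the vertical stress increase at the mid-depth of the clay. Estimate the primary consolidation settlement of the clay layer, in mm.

S_c ≈ 150 mm

Mid-depth of clay below the ground surface: z = 1.2 + 5.7/2 = 4.05 m.
Total vertical stress at mid-clay: σ_v = 20×1.2 + 18.9×2.85 = 77.865 kPa.
Pore pressure: u = 9.81×(4.05 − 0.017) = 39.564 kPa.
Initial effective stress: σ'_0 = σ_v − u = 77.865 − 39.564 = 38.301 kPa.
Stress increase at mid-clay by the 2:1 spreading method:
Δσ = qBL/((B+z)(L+z)) = 196×1.9×1.9/((1.9+4.05)(1.9+4.05)) = 19.986 kPa
Final effective stress: σ'_f = σ'_0 + Δσ = 38.301 + 19.986 = 58.287 kPa.
Normally consolidated clay, so the full stress increment lies on the virgin compression line:
S_c = C_c·H/(1+e₀)·log₁₀(σ'_f/σ'_0) = 0.25×5.7/(1+0.73)×log₁₀(58.287/38.301)
    = 0.8237 × 0.18236 = 0.1502 m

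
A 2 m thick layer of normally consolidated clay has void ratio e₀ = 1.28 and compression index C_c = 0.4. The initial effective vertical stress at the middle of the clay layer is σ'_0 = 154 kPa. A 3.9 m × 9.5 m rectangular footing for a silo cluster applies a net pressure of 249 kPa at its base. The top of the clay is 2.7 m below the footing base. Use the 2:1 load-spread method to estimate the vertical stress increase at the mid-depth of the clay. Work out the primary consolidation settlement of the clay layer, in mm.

S_c ≈ 71.3 mm

Mid-depth of clay below the footing base: z = 2.7 + 2/2 = 3.7 m.
Stress increase at mid-clay by the 2:1 spreading method:
Δσ = qBL/((B+z)(L+z)) = 249×3.9×9.5/((3.9+3.7)(9.5+3.7)) = 91.96 kPa
Final effective stress: σ'_f = σ'_0 + Δσ = 154 + 91.96 = 245.96 kPa.
Normally consolidated clay, so the full stress increment lies on the virgin compression line:
S_c = C_c·H/(1+e₀)·log₁₀(σ'_f/σ'_0) = 0.4×2/(1+1.28)×log₁₀(245.96/154)
    = 0.35088 × 0.20334 = 0.07135 m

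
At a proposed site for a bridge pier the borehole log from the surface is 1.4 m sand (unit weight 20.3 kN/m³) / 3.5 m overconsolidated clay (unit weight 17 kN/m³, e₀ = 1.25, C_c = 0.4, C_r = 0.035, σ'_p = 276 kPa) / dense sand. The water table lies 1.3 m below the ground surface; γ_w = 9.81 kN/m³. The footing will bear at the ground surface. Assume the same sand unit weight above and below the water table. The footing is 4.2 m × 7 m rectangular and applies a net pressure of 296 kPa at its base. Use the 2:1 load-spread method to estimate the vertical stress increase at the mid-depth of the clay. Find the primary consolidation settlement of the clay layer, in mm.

Mid-depth of clay below the ground surface: z = 1.4 + 3.5/2 = 3.15 m.
Total vertical stress at mid-clay: σ_v = 20.3×1.4 + 17×1.75 = 58.17 kPa.
Pore pressure: u = 9.81×(3.15 − 1.3) = 18.149 kPa.
Initial effective stress: σ'_0 = σ_v − u = 58.17 − 18.149 = 40.021 kPa.
Stress increase at mid-clay by the 2:1 spreading method:
Δσ = qBL/((B+z)(L+z)) = 296×4.2×7/((4.2+3.15)(7+3.15)) = 116.65 kPa
Final effective stress: σ'_f = 40.021 + 116.65 = 156.67 kPa.
σ'_f = 156.67 ≤ σ'_p = 276 kPa, so the clay remains overconsolidated and only the recompression index applies:
S_c = C_r·H/(1+e₀)·log₁₀(σ'_f/σ'_0) = 0.035×3.5/2.25×log₁₀(156.67/40.021)
    = 0.054446 × 0.5927 = 0.03227 m

S_c ≈ 32.3 mm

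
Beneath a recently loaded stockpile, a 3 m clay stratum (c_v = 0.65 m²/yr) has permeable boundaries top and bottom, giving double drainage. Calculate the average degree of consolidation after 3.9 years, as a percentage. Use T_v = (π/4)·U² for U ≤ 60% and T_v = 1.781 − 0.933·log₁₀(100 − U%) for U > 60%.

U ≈ 95 %

Drainage path length: H_d = H/2 = 1.5 m (double drainage).
T_v = c_v·t/H_d² = 0.65×3.9/1.5² = 1.1267.
T_v = 1.1267 corresponds to the U > 60% branch:
U = 1 − 10^((1.781 − T_v)/0.933)/100 = 0.9497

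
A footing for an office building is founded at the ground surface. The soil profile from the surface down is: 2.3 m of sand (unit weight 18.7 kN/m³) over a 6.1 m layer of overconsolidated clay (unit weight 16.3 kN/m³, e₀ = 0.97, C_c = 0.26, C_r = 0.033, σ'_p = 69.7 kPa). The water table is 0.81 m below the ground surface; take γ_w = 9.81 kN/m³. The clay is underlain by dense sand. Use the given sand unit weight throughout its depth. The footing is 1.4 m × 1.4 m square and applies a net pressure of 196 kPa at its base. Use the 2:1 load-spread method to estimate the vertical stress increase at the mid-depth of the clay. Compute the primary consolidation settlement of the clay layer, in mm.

Mid-depth of clay below the ground surface: z = 2.3 + 6.1/2 = 5.35 m.
Total vertical stress at mid-clay: σ_v = 18.7×2.3 + 16.3×3.05 = 92.725 kPa.
Pore pressure: u = 9.81×(5.35 − 0.81) = 44.537 kPa.
Initial effective stress: σ'_0 = σ_v − u = 92.725 − 44.537 = 48.188 kPa.
Stress increase at mid-clay by the 2:1 spreading method:
Δσ = qBL/((B+z)(L+z)) = 196×1.4×1.4/((1.4+5.35)(1.4+5.35)) = 8.4315 kPa
Final effective stress: σ'_f = 48.188 + 8.4315 = 56.62 kPa.
σ'_f = 56.62 ≤ σ'_p = 69.7 kPa, so the clay remains overconsolidated and only the recompression index applies:
S_c = C_r·H/(1+e₀)·log₁₀(σ'_f/σ'_0) = 0.033×6.1/1.97×log₁₀(56.62/48.188)
    = 0.10218 × 0.070031 = 0.007156 m

S_c ≈ 7.16 mm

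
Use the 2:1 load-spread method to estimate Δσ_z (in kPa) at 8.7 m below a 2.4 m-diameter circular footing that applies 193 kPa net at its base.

By the 2:1 method the load spreads at 1 horizontal : 2 vertical, so at depth z the loaded area has grown by z in each plan dimension:
Δσ ≈ qD²/(D+z)² = 193×2.4²/(2.4+8.7)² = 9.0226 kPa

Δσ_z ≈ 9.02 kPa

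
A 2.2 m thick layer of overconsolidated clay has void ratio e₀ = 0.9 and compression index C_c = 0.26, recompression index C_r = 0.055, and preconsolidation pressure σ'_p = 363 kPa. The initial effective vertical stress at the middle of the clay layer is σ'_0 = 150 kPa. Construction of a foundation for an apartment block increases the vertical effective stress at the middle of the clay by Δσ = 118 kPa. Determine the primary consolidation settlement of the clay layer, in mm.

S_c ≈ 16.1 mm

Final effective stress: σ'_f = 150 + 118 = 268 kPa.
σ'_f = 268 ≤ σ'_p = 363 kPa, so the clay remains overconsolidated and only the recompression index applies:
S_c = C_r·H/(1+e₀)·log₁₀(σ'_f/σ'_0) = 0.055×2.2/1.9×log₁₀(268/150)
    = 0.063684 × 0.25204 = 0.01605 m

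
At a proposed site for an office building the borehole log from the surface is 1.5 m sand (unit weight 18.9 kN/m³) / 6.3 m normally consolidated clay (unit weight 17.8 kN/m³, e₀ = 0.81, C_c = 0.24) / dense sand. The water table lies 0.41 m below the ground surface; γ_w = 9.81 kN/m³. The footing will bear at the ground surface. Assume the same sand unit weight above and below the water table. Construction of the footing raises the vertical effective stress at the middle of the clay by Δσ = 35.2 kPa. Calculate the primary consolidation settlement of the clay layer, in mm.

Mid-depth of clay below the ground surface: z = 1.5 + 6.3/2 = 4.65 m.
Total vertical stress at mid-clay: σ_v = 18.9×1.5 + 17.8×3.15 = 84.42 kPa.
Pore pressure: u = 9.81×(4.65 − 0.41) = 41.594 kPa.
Initial effective stress: σ'_0 = σ_v − u = 84.42 − 41.594 = 42.826 kPa.
Final effective stress: σ'_f = σ'_0 + Δσ = 42.826 + 35.2 = 78.026 kPa.
Normally consolidated clay, so the full stress increment lies on the virgin compression line:
S_c = C_c·H/(1+e₀)·log₁₀(σ'_f/σ'_0) = 0.24×6.3/(1+0.81)×log₁₀(78.026/42.826)
    = 0.83536 × 0.26053 = 0.2176 m

S_c ≈ 218 mm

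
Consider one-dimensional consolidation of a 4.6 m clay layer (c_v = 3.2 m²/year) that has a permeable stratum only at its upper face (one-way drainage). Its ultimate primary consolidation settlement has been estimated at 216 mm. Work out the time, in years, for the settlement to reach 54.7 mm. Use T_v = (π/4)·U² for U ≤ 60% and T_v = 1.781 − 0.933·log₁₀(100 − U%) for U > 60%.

Drainage path length: H_d = H = 4.6 m (single drainage).
U = S(t)/S_ult = 54.7/216 = 0.2532.
U ≤ 60%: T_v = (π/4)·U² = (π/4)×0.25324² = 0.050368.
t = T_v·H_d²/c_v = 0.050368×4.6²/3.2 = 0.3331 years.

t ≈ 0.333 years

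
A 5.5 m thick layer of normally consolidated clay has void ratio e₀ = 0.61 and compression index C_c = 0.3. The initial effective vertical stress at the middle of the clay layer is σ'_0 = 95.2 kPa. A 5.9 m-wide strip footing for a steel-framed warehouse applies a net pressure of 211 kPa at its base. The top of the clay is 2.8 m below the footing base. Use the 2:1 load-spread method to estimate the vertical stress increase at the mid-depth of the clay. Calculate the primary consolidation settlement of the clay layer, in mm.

Mid-depth of clay below the footing base: z = 2.8 + 5.5/2 = 5.55 m.
Stress increase at mid-clay by the 2:1 spreading method:
Δσ = qB/(B+z) = 211×5.9/(5.9+5.55) = 108.72 kPa
Final effective stress: σ'_f = σ'_0 + Δσ = 95.2 + 108.72 = 203.92 kPa.
Normally consolidated clay, so the full stress increment lies on the virgin compression line:
S_c = C_c·H/(1+e₀)·log₁₀(σ'_f/σ'_0) = 0.3×5.5/(1+0.61)×log₁₀(203.92/95.2)
    = 1.0248 × 0.33082 = 0.339 m

S_c ≈ 339 mm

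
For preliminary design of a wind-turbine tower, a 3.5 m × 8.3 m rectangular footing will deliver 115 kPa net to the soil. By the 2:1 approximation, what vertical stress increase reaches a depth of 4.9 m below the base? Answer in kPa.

By the 2:1 method the load spreads at 1 horizontal : 2 vertical, so at depth z the loaded area has grown by z in each plan dimension:
Δσ = qBL/((B+z)(L+z)) = 115×3.5×8.3/((3.5+4.9)(8.3+4.9)) = 30.129 kPa

Δσ_z ≈ 30.1 kPa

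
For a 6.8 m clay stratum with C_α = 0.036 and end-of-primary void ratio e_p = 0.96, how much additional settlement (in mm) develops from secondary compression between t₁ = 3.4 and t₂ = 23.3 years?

S_s ≈ 104 mm

Secondary compression: S_s = C_α·H/(1+e_p)·log₁₀(t₂/t₁)
S_s = 0.036×6.8/(1+0.96)×log₁₀(23.3/3.4)
    = 0.1249 × 0.8359 = 0.1044 m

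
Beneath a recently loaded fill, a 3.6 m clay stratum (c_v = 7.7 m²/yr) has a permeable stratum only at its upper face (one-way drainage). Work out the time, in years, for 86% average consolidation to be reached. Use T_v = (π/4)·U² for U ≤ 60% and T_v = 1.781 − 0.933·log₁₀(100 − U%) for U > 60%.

Drainage path length: H_d = H = 3.6 m (single drainage).
U > 60%: T_v = 1.781 − 0.933·log₁₀(100 − 86) = 0.71166.
t = T_v·H_d²/c_v = 0.71166×3.6²/7.7 = 1.198 years.

t ≈ 1.2 years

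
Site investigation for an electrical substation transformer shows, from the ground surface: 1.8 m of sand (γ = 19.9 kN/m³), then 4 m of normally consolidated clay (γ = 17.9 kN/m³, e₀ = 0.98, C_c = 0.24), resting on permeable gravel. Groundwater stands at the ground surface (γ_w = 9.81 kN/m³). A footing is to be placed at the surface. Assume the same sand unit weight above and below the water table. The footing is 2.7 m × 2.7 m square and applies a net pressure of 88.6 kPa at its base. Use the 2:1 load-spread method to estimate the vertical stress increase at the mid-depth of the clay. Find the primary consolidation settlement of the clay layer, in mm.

Mid-depth of clay below the ground surface: z = 1.8 + 4/2 = 3.8 m.
Total vertical stress at mid-clay: σ_v = 19.9×1.8 + 17.9×2 = 71.62 kPa.
Pore pressure: u = 9.81×(3.8 − 0) = 37.278 kPa.
Initial effective stress: σ'_0 = σ_v − u = 71.62 − 37.278 = 34.342 kPa.
Stress increase at mid-clay by the 2:1 spreading method:
Δσ = qBL/((B+z)(L+z)) = 88.6×2.7×2.7/((2.7+3.8)(2.7+3.8)) = 15.287 kPa
Final effective stress: σ'_f = σ'_0 + Δσ = 34.342 + 15.287 = 49.629 kPa.
Normally consolidated clay, so the full stress increment lies on the virgin compression line:
S_c = C_c·H/(1+e₀)·log₁₀(σ'_f/σ'_0) = 0.24×4/(1+0.98)×log₁₀(49.629/34.342)
    = 0.48485 × 0.15991 = 0.07753 m

S_c ≈ 77.5 mm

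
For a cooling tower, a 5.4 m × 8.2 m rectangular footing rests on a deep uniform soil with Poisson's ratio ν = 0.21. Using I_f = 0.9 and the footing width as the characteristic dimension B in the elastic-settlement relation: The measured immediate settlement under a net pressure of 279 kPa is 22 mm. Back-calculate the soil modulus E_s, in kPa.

S_e = q·B·(1−ν²)/E_s · I_f  ⇒  E_s = q·B·(1−ν²)·I_f / S_e.
E_s = 279 × 5.4 × 0.9559 × 0.9 / 0.022 = 58920 kPa

E_s ≈ 58900 kPa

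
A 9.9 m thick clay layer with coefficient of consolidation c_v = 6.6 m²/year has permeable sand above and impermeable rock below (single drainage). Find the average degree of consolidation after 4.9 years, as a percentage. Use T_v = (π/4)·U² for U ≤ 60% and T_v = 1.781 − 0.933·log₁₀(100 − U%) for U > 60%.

Drainage path length: H_d = H = 9.9 m (single drainage).
T_v = c_v·t/H_d² = 6.6×4.9/9.9² = 0.32997.
T_v = 0.32997 corresponds to the U > 60% branch:
U = 1 − 10^((1.781 − T_v)/0.933)/100 = 0.6409

U ≈ 64.1 %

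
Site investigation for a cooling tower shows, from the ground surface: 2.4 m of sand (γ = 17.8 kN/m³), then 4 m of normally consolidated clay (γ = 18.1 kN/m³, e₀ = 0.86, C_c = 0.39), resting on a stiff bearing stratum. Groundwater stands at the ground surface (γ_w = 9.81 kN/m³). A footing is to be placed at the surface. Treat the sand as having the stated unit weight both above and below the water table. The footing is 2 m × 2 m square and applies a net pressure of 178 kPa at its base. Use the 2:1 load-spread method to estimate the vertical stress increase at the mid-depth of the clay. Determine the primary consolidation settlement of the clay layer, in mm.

Mid-depth of clay below the ground surface: z = 2.4 + 4/2 = 4.4 m.
Total vertical stress at mid-clay: σ_v = 17.8×2.4 + 18.1×2 = 78.92 kPa.
Pore pressure: u = 9.81×(4.4 − 0) = 43.164 kPa.
Initial effective stress: σ'_0 = σ_v − u = 78.92 − 43.164 = 35.756 kPa.
Stress increase at mid-clay by the 2:1 spreading method:
Δσ = qBL/((B+z)(L+z)) = 178×2×2/((2+4.4)(2+4.4)) = 17.383 kPa
Final effective stress: σ'_f = σ'_0 + Δσ = 35.756 + 17.383 = 53.139 kPa.
Normally consolidated clay, so the full stress increment lies on the virgin compression line:
S_c = C_c·H/(1+e₀)·log₁₀(σ'_f/σ'_0) = 0.39×4/(1+0.86)×log₁₀(53.139/35.756)
    = 0.83871 × 0.17206 = 0.1443 m

S_c ≈ 144 mm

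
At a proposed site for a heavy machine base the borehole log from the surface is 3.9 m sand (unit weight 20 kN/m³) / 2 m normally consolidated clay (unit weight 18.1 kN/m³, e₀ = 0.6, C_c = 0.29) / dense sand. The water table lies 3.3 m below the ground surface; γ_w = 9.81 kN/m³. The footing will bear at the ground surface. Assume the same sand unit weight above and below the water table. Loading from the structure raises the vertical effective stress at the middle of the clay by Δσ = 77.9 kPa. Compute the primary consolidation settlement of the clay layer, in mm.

S_c ≈ 107 mm

Mid-depth of clay below the ground surface: z = 3.9 + 2/2 = 4.9 m.
Total vertical stress at mid-clay: σ_v = 20×3.9 + 18.1×1 = 96.1 kPa.
Pore pressure: u = 9.81×(4.9 − 3.3) = 15.696 kPa.
Initial effective stress: σ'_0 = σ_v − u = 96.1 − 15.696 = 80.404 kPa.
Final effective stress: σ'_f = σ'_0 + Δσ = 80.404 + 77.9 = 158.3 kPa.
Normally consolidated clay, so the full stress increment lies on the virgin compression line:
S_c = C_c·H/(1+e₀)·log₁₀(σ'_f/σ'_0) = 0.29×2/(1+0.6)×log₁₀(158.3/80.404)
    = 0.3625 × 0.2942 = 0.1066 m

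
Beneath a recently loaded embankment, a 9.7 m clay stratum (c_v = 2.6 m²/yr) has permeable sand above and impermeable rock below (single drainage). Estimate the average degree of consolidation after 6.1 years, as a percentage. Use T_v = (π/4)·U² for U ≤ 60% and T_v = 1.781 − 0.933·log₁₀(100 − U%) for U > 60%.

U ≈ 46.3 %

Drainage path length: H_d = H = 9.7 m (single drainage).
T_v = c_v·t/H_d² = 2.6×6.1/9.7² = 0.16856.
T_v = 0.16856 corresponds to the U ≤ 60% branch:
U = √(4T_v/π) = 0.4633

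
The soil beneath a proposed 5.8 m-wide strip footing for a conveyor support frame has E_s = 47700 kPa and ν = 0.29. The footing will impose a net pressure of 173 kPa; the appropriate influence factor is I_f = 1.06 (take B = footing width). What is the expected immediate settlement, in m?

S_e ≈ 0.0204 m

Immediate (elastic) settlement: S_e = q·B·(1−ν²)/E_s · I_f.
S_e = 173 × 5.8 × (1 − 0.29²) / 47700 × 1.06
    = 173 × 5.8 × 0.9159 / 47700 × 1.06
    = 0.02042 m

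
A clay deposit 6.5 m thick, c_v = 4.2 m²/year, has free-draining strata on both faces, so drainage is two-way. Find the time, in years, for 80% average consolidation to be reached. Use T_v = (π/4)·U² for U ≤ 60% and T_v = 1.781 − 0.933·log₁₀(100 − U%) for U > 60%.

Drainage path length: H_d = H/2 = 3.25 m (double drainage).
U > 60%: T_v = 1.781 − 0.933·log₁₀(100 − 80) = 0.56714.
t = T_v·H_d²/c_v = 0.56714×3.25²/4.2 = 1.426 years.

t ≈ 1.43 years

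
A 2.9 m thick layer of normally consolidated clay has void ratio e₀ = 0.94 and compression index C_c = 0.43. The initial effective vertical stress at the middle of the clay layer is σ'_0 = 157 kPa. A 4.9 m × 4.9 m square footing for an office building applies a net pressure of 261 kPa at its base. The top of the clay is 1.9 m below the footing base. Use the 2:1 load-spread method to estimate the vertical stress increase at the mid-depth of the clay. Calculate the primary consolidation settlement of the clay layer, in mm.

Mid-depth of clay below the footing base: z = 1.9 + 2.9/2 = 3.35 m.
Stress increase at mid-clay by the 2:1 spreading method:
Δσ = qBL/((B+z)(L+z)) = 261×4.9×4.9/((4.9+3.35)(4.9+3.35)) = 92.071 kPa
Final effective stress: σ'_f = σ'_0 + Δσ = 157 + 92.071 = 249.07 kPa.
Normally consolidated clay, so the full stress increment lies on the virgin compression line:
S_c = C_c·H/(1+e₀)·log₁₀(σ'_f/σ'_0) = 0.43×2.9/(1+0.94)×log₁₀(249.07/157)
    = 0.64278 × 0.20042 = 0.1288 m

S_c ≈ 129 mm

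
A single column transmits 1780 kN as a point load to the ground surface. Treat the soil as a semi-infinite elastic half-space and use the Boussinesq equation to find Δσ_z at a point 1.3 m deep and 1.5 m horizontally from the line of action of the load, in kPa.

Δσ_z ≈ 60.6 kPa

Boussinesq vertical stress below a point load on an elastic half-space:
Δσ_z = 3P/(2πz²) · [1 + (r/z)²]^(−5/2)
r/z = 1.5/1.3 = 1.1538; [1+(r/z)²]^(−5/2) = 0.1205.
Δσ_z = 3×1780/(2π×1.3²) × 0.1205 = 502.89 × 0.1205 = 60.6 kPa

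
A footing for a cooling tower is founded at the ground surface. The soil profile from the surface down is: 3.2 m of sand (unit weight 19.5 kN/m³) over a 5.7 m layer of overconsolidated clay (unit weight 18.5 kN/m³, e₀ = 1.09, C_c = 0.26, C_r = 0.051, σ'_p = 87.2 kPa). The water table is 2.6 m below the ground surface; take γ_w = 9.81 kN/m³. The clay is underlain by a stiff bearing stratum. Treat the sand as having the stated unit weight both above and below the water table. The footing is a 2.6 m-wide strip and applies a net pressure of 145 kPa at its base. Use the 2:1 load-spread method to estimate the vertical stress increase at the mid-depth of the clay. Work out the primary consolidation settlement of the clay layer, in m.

S_c ≈ 0.115 m

Mid-depth of clay below the ground surface: z = 3.2 + 5.7/2 = 6.05 m.
Total vertical stress at mid-clay: σ_v = 19.5×3.2 + 18.5×2.85 = 115.12 kPa.
Pore pressure: u = 9.81×(6.05 − 2.6) = 33.845 kPa.
Initial effective stress: σ'_0 = σ_v − u = 115.12 − 33.845 = 81.275 kPa.
Stress increase at mid-clay by the 2:1 spreading method:
Δσ = qB/(B+z) = 145×2.6/(2.6+6.05) = 43.584 kPa
Final effective stress: σ'_f = 81.275 + 43.584 = 124.86 kPa.
σ'_f = 124.86 > σ'_p = 87.2 kPa, so the stress path crosses the preconsolidation pressure — recompression up to σ'_p, then virgin compression beyond:
S_c = H/(1+e₀)·[C_r·log₁₀(σ'_p/σ'_0) + C_c·log₁₀(σ'_f/σ'_p)]
    = 5.7/2.09 × [0.051×log₁₀(87.2/81.275) + 0.26×log₁₀(124.86/87.2)]
    = 2.7273 × [0.0015585 + 0.040536] = 0.1148 m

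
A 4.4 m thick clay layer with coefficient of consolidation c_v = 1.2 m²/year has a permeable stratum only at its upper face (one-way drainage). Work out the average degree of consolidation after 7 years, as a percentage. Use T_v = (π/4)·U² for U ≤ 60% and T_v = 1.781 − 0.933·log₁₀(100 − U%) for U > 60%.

Drainage path length: H_d = H = 4.4 m (single drainage).
T_v = c_v·t/H_d² = 1.2×7/4.4² = 0.43388.
T_v = 0.43388 corresponds to the U > 60% branch:
U = 1 − 10^((1.781 − T_v)/0.933)/100 = 0.7221

U ≈ 72.2 %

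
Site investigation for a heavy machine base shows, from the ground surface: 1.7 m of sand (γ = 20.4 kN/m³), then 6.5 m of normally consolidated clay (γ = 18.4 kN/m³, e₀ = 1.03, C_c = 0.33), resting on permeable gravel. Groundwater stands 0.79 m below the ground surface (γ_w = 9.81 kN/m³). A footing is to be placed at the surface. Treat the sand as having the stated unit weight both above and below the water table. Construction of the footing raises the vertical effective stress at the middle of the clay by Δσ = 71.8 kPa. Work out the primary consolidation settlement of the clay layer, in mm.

Mid-depth of clay below the ground surface: z = 1.7 + 6.5/2 = 4.95 m.
Total vertical stress at mid-clay: σ_v = 20.4×1.7 + 18.4×3.25 = 94.48 kPa.
Pore pressure: u = 9.81×(4.95 − 0.79) = 40.81 kPa.
Initial effective stress: σ'_0 = σ_v − u = 94.48 − 40.81 = 53.67 kPa.
Final effective stress: σ'_f = σ'_0 + Δσ = 53.67 + 71.8 = 125.47 kPa.
Normally consolidated clay, so the full stress increment lies on the virgin compression line:
S_c = C_c·H/(1+e₀)·log₁₀(σ'_f/σ'_0) = 0.33×6.5/(1+1.03)×log₁₀(125.47/53.67)
    = 1.0567 × 0.36881 = 0.3897 m

S_c ≈ 390 mm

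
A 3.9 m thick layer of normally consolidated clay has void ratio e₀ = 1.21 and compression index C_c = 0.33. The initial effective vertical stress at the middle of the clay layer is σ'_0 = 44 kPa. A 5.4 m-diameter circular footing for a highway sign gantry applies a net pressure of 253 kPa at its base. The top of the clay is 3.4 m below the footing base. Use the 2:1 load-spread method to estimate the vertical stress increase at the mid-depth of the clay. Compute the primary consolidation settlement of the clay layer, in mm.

Mid-depth of clay below the footing base: z = 3.4 + 3.9/2 = 5.35 m.
Stress increase at mid-clay by the 2:1 spreading method:
Δσ ≈ qD²/(D+z)² = 253×5.4²/(5.4+5.35)² = 63.84 kPa
Final effective stress: σ'_f = σ'_0 + Δσ = 44 + 63.84 = 107.84 kPa.
Normally consolidated clay, so the full stress increment lies on the virgin compression line:
S_c = C_c·H/(1+e₀)·log₁₀(σ'_f/σ'_0) = 0.33×3.9/(1+1.21)×log₁₀(107.84/44)
    = 0.58235 × 0.38933 = 0.2267 m

S_c ≈ 227 mm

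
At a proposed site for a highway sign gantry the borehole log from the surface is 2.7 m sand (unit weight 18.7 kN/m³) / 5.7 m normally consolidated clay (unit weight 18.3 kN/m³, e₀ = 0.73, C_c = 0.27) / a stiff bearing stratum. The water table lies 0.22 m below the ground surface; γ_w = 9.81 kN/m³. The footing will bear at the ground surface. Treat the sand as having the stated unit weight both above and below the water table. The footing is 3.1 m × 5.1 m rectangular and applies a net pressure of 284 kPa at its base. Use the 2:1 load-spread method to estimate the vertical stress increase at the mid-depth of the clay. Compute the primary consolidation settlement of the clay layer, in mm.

Mid-depth of clay below the ground surface: z = 2.7 + 5.7/2 = 5.55 m.
Total vertical stress at mid-clay: σ_v = 18.7×2.7 + 18.3×2.85 = 102.65 kPa.
Pore pressure: u = 9.81×(5.55 − 0.22) = 52.287 kPa.
Initial effective stress: σ'_0 = σ_v − u = 102.65 − 52.287 = 50.363 kPa.
Stress increase at mid-clay by the 2:1 spreading method:
Δσ = qBL/((B+z)(L+z)) = 284×3.1×5.1/((3.1+5.55)(5.1+5.55)) = 48.74 kPa
Final effective stress: σ'_f = σ'_0 + Δσ = 50.363 + 48.74 = 99.103 kPa.
Normally consolidated clay, so the full stress increment lies on the virgin compression line:
S_c = C_c·H/(1+e₀)·log₁₀(σ'_f/σ'_0) = 0.27×5.7/(1+0.73)×log₁₀(99.103/50.363)
    = 0.8896 × 0.29398 = 0.2615 m

S_c ≈ 262 mm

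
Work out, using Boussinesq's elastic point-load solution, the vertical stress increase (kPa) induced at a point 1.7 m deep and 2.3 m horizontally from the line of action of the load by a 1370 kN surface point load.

Boussinesq vertical stress below a point load on an elastic half-space:
Δσ_z = 3P/(2πz²) · [1 + (r/z)²]^(−5/2)
r/z = 2.3/1.7 = 1.3529; [1+(r/z)²]^(−5/2) = 0.074193.
Δσ_z = 3×1370/(2π×1.7²) × 0.074193 = 226.34 × 0.074193 = 16.79 kPa

Δσ_z ≈ 16.8 kPa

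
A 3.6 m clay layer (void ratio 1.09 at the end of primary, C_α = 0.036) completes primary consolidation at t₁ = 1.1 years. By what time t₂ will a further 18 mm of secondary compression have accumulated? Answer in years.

S_s = C_α·H/(1+e_p)·log₁₀(t₂/t₁) ⇒ log₁₀(t₂/t₁) = S_s·(1+e_p)/(C_α·H).
log₁₀(t₂/t₁) = 0.018 × (1+1.09) / (0.036×3.6) = 0.2903
t₂ = t₁ × 10^0.2903 = 1.1 × 1.951 = 2.146 years

t₂ ≈ 2.15 years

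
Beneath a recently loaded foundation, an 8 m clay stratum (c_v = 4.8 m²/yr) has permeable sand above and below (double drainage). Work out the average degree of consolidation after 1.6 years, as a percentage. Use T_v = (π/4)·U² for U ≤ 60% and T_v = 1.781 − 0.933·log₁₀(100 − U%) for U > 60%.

U ≈ 75.2 %

Drainage path length: H_d = H/2 = 4 m (double drainage).
T_v = c_v·t/H_d² = 4.8×1.6/4² = 0.48.
T_v = 0.48 corresponds to the U > 60% branch:
U = 1 − 10^((1.781 − T_v)/0.933)/100 = 0.752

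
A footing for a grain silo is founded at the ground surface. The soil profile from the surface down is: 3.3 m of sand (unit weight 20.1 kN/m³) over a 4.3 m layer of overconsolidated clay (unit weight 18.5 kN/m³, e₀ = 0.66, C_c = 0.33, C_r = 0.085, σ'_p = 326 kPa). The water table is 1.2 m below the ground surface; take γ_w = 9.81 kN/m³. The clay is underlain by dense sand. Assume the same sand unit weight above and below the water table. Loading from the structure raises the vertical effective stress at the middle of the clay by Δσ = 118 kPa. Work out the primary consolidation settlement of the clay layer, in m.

Mid-depth of clay below the ground surface: z = 3.3 + 4.3/2 = 5.45 m.
Total vertical stress at mid-clay: σ_v = 20.1×3.3 + 18.5×2.15 = 106.1 kPa.
Pore pressure: u = 9.81×(5.45 − 1.2) = 41.693 kPa.
Initial effective stress: σ'_0 = σ_v − u = 106.1 − 41.693 = 64.407 kPa.
Final effective stress: σ'_f = 64.407 + 118 = 182.41 kPa.
σ'_f = 182.41 ≤ σ'_p = 326 kPa, so the clay remains overconsolidated and only the recompression index applies:
S_c = C_r·H/(1+e₀)·log₁₀(σ'_f/σ'_0) = 0.085×4.3/1.66×log₁₀(182.41/64.407)
    = 0.22018 × 0.45212 = 0.09955 m

S_c ≈ 0.0995 m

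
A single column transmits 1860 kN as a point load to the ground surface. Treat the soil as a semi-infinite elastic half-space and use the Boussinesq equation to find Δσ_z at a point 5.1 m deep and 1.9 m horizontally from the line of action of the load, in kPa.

Δσ_z ≈ 24.7 kPa

Boussinesq vertical stress below a point load on an elastic half-space:
Δσ_z = 3P/(2πz²) · [1 + (r/z)²]^(−5/2)
r/z = 1.9/5.1 = 0.37255; [1+(r/z)²]^(−5/2) = 0.72258.
Δσ_z = 3×1860/(2π×5.1²) × 0.72258 = 34.144 × 0.72258 = 24.67 kPa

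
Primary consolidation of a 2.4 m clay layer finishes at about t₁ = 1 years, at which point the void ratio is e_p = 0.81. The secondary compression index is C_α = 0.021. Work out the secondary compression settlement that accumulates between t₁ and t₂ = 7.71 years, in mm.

Secondary compression: S_s = C_α·H/(1+e_p)·log₁₀(t₂/t₁)
S_s = 0.021×2.4/(1+0.81)×log₁₀(7.71/1)
    = 0.02785 × 0.8871 = 0.0247 m

S_s ≈ 24.7 mm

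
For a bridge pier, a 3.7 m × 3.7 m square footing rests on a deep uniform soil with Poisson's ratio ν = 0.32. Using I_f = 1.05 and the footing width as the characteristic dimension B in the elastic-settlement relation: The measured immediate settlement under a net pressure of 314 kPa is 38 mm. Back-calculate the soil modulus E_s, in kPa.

E_s ≈ 28800 kPa

S_e = q·B·(1−ν²)/E_s · I_f  ⇒  E_s = q·B·(1−ν²)·I_f / S_e.
E_s = 314 × 3.7 × 0.8976 × 1.05 / 0.038 = 28820 kPa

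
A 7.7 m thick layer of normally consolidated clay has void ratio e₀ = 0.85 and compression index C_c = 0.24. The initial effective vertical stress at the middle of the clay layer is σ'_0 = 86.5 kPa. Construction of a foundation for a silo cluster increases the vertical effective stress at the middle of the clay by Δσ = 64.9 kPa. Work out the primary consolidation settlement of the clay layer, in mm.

S_c ≈ 243 mm

Final effective stress: σ'_f = σ'_0 + Δσ = 86.5 + 64.9 = 151.4 kPa.
Normally consolidated clay, so the full stress increment lies on the virgin compression line:
S_c = C_c·H/(1+e₀)·log₁₀(σ'_f/σ'_0) = 0.24×7.7/(1+0.85)×log₁₀(151.4/86.5)
    = 0.99892 × 0.24311 = 0.2428 m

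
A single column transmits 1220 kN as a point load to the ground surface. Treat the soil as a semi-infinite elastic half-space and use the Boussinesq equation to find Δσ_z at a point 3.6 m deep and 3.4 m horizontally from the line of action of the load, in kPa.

Δσ_z ≈ 9.13 kPa

Boussinesq vertical stress below a point load on an elastic half-space:
Δσ_z = 3P/(2πz²) · [1 + (r/z)²]^(−5/2)
r/z = 3.4/3.6 = 0.94444; [1+(r/z)²]^(−5/2) = 0.2031.
Δσ_z = 3×1220/(2π×3.6²) × 0.2031 = 44.947 × 0.2031 = 9.129 kPa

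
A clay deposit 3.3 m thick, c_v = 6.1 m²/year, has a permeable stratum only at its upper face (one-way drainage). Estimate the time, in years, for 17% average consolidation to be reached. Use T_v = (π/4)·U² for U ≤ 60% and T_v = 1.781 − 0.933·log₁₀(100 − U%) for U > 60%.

Drainage path length: H_d = H = 3.3 m (single drainage).
U ≤ 60%: T_v = (π/4)·U² = (π/4)×0.17² = 0.022698.
t = T_v·H_d²/c_v = 0.022698×3.3²/6.1 = 0.04052 years.

t ≈ 0.0405 years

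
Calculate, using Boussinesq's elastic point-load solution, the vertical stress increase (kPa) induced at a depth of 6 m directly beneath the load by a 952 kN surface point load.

Δσ_z ≈ 12.6 kPa

Boussinesq vertical stress below a point load on an elastic half-space:
Δσ_z = 3P/(2πz²) · [1 + (r/z)²]^(−5/2)
r/z = 0/6 = 0; [1+(r/z)²]^(−5/2) = 1.
Δσ_z = 3×952/(2π×6²) × 1 = 12.626 × 1 = 12.63 kPa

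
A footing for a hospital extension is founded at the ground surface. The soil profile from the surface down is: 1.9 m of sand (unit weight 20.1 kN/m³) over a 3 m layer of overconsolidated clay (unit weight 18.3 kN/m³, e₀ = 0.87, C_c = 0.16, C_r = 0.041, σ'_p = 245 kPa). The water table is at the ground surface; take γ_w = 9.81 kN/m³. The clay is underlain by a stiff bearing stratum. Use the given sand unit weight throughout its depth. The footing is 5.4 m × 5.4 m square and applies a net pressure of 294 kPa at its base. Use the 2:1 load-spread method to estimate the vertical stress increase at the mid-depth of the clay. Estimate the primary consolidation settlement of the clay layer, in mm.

S_c ≈ 42.5 mm

Mid-depth of clay below the ground surface: z = 1.9 + 3/2 = 3.4 m.
Total vertical stress at mid-clay: σ_v = 20.1×1.9 + 18.3×1.5 = 65.64 kPa.
Pore pressure: u = 9.81×(3.4 − 0) = 33.354 kPa.
Initial effective stress: σ'_0 = σ_v − u = 65.64 − 33.354 = 32.286 kPa.
Stress increase at mid-clay by the 2:1 spreading method:
Δσ = qBL/((B+z)(L+z)) = 294×5.4×5.4/((5.4+3.4)(5.4+3.4)) = 110.71 kPa
Final effective stress: σ'_f = 32.286 + 110.71 = 143 kPa.
σ'_f = 143 ≤ σ'_p = 245 kPa, so the clay remains overconsolidated and only the recompression index applies:
S_c = C_r·H/(1+e₀)·log₁₀(σ'_f/σ'_0) = 0.041×3/1.87×log₁₀(143/32.286)
    = 0.065776 × 0.64632 = 0.04251 m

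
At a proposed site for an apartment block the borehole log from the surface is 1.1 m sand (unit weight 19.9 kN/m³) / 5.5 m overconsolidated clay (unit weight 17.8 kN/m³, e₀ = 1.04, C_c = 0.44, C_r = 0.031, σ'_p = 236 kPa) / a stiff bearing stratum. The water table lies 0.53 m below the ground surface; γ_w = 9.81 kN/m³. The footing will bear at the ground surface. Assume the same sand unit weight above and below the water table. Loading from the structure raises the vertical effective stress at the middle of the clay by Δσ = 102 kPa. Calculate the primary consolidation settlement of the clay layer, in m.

S_c ≈ 0.0471 m

Mid-depth of clay below the ground surface: z = 1.1 + 5.5/2 = 3.85 m.
Total vertical stress at mid-clay: σ_v = 19.9×1.1 + 17.8×2.75 = 70.84 kPa.
Pore pressure: u = 9.81×(3.85 − 0.53) = 32.569 kPa.
Initial effective stress: σ'_0 = σ_v − u = 70.84 − 32.569 = 38.271 kPa.
Final effective stress: σ'_f = 38.271 + 102 = 140.27 kPa.
σ'_f = 140.27 ≤ σ'_p = 236 kPa, so the clay remains overconsolidated and only the recompression index applies:
S_c = C_r·H/(1+e₀)·log₁₀(σ'_f/σ'_0) = 0.031×5.5/2.04×log₁₀(140.27/38.271)
    = 0.083579 × 0.56409 = 0.04715 m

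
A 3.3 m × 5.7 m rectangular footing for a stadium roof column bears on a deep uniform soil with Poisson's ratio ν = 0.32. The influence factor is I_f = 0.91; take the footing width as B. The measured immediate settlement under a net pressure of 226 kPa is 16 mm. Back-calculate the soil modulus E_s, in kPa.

E_s ≈ 38100 kPa

S_e = q·B·(1−ν²)/E_s · I_f  ⇒  E_s = q·B·(1−ν²)·I_f / S_e.
E_s = 226 × 3.3 × 0.8976 × 0.91 / 0.016 = 38070 kPa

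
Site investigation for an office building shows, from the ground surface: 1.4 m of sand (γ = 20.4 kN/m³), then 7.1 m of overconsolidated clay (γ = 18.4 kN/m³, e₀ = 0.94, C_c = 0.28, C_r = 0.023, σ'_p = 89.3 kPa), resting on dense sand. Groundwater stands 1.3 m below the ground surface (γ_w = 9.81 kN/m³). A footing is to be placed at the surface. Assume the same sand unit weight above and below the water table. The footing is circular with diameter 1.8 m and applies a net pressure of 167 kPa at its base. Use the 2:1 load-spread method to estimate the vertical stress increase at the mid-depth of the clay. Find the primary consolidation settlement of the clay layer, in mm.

Mid-depth of clay below the ground surface: z = 1.4 + 7.1/2 = 4.95 m.
Total vertical stress at mid-clay: σ_v = 20.4×1.4 + 18.4×3.55 = 93.88 kPa.
Pore pressure: u = 9.81×(4.95 − 1.3) = 35.806 kPa.
Initial effective stress: σ'_0 = σ_v − u = 93.88 − 35.806 = 58.074 kPa.
Stress increase at mid-clay by the 2:1 spreading method:
Δσ ≈ qD²/(D+z)² = 167×1.8²/(1.8+4.95)² = 11.876 kPa
Final effective stress: σ'_f = 58.074 + 11.876 = 69.95 kPa.
σ'_f = 69.95 ≤ σ'_p = 89.3 kPa, so the clay remains overconsolidated and only the recompression index applies:
S_c = C_r·H/(1+e₀)·log₁₀(σ'_f/σ'_0) = 0.023×7.1/1.94×log₁₀(69.95/58.074)
    = 0.084175 × 0.080806 = 0.006802 m

S_c ≈ 6.8 mm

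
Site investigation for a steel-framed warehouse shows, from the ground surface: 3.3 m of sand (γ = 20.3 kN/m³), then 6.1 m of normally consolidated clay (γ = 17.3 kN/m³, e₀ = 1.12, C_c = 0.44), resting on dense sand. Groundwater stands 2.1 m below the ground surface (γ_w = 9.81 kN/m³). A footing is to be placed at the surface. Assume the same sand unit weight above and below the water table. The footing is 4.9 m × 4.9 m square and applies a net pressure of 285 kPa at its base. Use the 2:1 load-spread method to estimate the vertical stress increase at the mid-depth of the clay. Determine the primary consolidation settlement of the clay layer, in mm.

Mid-depth of clay below the ground surface: z = 3.3 + 6.1/2 = 6.35 m.
Total vertical stress at mid-clay: σ_v = 20.3×3.3 + 17.3×3.05 = 119.75 kPa.
Pore pressure: u = 9.81×(6.35 − 2.1) = 41.693 kPa.
Initial effective stress: σ'_0 = σ_v − u = 119.75 − 41.693 = 78.057 kPa.
Stress increase at mid-clay by the 2:1 spreading method:
Δσ = qBL/((B+z)(L+z)) = 285×4.9×4.9/((4.9+6.35)(4.9+6.35)) = 54.067 kPa
Final effective stress: σ'_f = σ'_0 + Δσ = 78.057 + 54.067 = 132.12 kPa.
Normally consolidated clay, so the full stress increment lies on the virgin compression line:
S_c = C_c·H/(1+e₀)·log₁₀(σ'_f/σ'_0) = 0.44×6.1/(1+1.12)×log₁₀(132.12/78.057)
    = 1.266 × 0.22856 = 0.2894 m

S_c ≈ 289 mm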